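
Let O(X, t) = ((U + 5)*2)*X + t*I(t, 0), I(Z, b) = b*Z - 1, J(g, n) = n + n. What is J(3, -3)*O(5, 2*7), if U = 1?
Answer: -276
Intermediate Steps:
J(g, n) = 2*n
I(Z, b) = -1 + Z*b (I(Z, b) = Z*b - 1 = -1 + Z*b)
O(X, t) = -t + 12*X (O(X, t) = ((1 + 5)*2)*X + t*(-1 + t*0) = (6*2)*X + t*(-1 + 0) = 12*X + t*(-1) = 12*X - t = -t + 12*X)
J(3, -3)*O(5, 2*7) = (2*(-3))*(-2*7 + 12*5) = -6*(-1*14 + 60) = -6*(-14 + 60) = -6*46 = -276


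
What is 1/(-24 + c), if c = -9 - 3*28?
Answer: -1/117 ≈ -0.0085470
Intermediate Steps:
c = -93 (c = -9 - 84 = -93)
1/(-24 + c) = 1/(-24 - 93) = 1/(-117) = -1/117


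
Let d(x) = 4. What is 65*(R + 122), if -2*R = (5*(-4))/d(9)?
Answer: 16185/2 ≈ 8092.5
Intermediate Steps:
R = 5/2 (R = -5*(-4)/(2*4) = -(-10)/4 = -1/2*(-5) = 5/2 ≈ 2.5000)
65*(R + 122) = 65*(5/2 + 122) = 65*(249/2) = 16185/2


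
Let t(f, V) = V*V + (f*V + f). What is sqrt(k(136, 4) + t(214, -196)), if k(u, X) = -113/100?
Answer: I*sqrt(331513)/10 ≈ 57.577*I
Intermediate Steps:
t(f, V) = f + V**2 + V*f (t(f, V) = V**2 + (V*f + f) = V**2 + (f + V*f) = f + V**2 + V*f)
k(u, X) = -113/100 (k(u, X) = -113*1/100 = -113/100)
sqrt(k(136, 4) + t(214, -196)) = sqrt(-113/100 + (214 + (-196)**2 - 196*214)) = sqrt(-113/100 + (214 + 38416 - 41944)) = sqrt(-113/100 - 3314) = sqrt(-331513/100) = I*sqrt(331513)/10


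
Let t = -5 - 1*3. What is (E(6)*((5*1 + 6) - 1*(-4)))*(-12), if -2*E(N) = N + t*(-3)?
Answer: 2700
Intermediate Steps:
t = -8 (t = -5 - 3 = -8)
E(N) = -12 - N/2 (E(N) = -(N - 8*(-3))/2 = -(N + 24)/2 = -(24 + N)/2 = -12 - N/2)
(E(6)*((5*1 + 6) - 1*(-4)))*(-12) = ((-12 - ½*6)*((5*1 + 6) - 1*(-4)))*(-12) = ((-12 - 3)*((5 + 6) + 4))*(-12) = -15*(11 + 4)*(-12) = -15*15*(-12) = -225*(-12) = 2700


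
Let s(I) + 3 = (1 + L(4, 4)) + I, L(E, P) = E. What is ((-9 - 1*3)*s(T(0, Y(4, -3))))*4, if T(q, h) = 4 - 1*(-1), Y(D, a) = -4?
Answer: -336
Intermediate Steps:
T(q, h) = 5 (T(q, h) = 4 + 1 = 5)
s(I) = 2 + I (s(I) = -3 + ((1 + 4) + I) = -3 + (5 + I) = 2 + I)
((-9 - 1*3)*s(T(0, Y(4, -3))))*4 = ((-9 - 1*3)*(2 + 5))*4 = ((-9 - 3)*7)*4 = -12*7*4 = -84*4 = -336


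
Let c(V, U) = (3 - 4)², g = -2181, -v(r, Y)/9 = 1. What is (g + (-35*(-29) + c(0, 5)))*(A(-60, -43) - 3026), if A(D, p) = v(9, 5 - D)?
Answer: 3535775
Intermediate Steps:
v(r, Y) = -9 (v(r, Y) = -9*1 = -9)
A(D, p) = -9
c(V, U) = 1 (c(V, U) = (-1)² = 1)
(g + (-35*(-29) + c(0, 5)))*(A(-60, -43) - 3026) = (-2181 + (-35*(-29) + 1))*(-9 - 3026) = (-2181 + (1015 + 1))*(-3035) = (-2181 + 1016)*(-3035) = -1165*(-3035) = 3535775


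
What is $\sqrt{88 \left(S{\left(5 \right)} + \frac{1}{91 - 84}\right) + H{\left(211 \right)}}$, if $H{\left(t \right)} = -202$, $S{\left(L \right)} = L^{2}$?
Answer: $\frac{\sqrt{98518}}{7} \approx 44.839$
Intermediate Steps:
$\sqrt{88 \left(S{\left(5 \right)} + \frac{1}{91 - 84}\right) + H{\left(211 \right)}} = \sqrt{88 \left(5^{2} + \frac{1}{91 - 84}\right) - 202} = \sqrt{88 \left(25 + \frac{1}{7}\right) - 202} = \sqrt{88 \cdot \frac{176}{7} - 202} = \sqrt{\frac{15488}{7} - 202} = \sqrt{\frac{14074}{7}} = \frac{\sqrt{98518}}{7}$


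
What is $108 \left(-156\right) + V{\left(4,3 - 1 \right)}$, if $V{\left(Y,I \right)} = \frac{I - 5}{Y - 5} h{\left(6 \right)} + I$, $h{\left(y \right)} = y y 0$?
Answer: $-16846$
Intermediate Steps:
$h{\left(y \right)} = 0$ ($h{\left(y \right)} = y^{2} \cdot 0 = 0$)
$V{\left(Y,I \right)} = I$ ($V{\left(Y,I \right)} = \frac{I - 5}{Y - 5} \cdot 0 + I = \frac{-5 + I}{-5 + Y} 0 + I = 0 + I = I$)
$108 \left(-156\right) + V{\left(4,3 - 1 \right)} = 108 \left(-156\right) + \left(3 - 1\right) = -16848 + 2 = -16846$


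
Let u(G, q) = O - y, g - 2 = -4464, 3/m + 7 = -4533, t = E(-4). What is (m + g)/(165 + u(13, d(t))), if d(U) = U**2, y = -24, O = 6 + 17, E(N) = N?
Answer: -20257483/962480 ≈ -21.047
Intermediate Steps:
O = 23
t = -4
m = -3/4540 (m = 3/(-7 - 4533) = 3/(-4540) = 3*(-1/4540) = -3/4540 ≈ -0.00066079)
g = -4462 (g = 2 - 4464 = -4462)
u(G, q) = 47 (u(G, q) = 23 - 1*(-24) = 23 + 24 = 47)
(m + g)/(165 + u(13, d(t))) = (-3/4540 - 4462)/(165 + 47) = -20257483/4540/212 = -20257483/4540*1/212 = -20257483/962480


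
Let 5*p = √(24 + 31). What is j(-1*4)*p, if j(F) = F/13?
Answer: -4*√55/65 ≈ -0.45638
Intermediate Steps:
j(F) = F/13 (j(F) = F*(1/13) = F/13)
p = √55/5 (p = √(24 + 31)/5 = √55/5 ≈ 1.4832)
j(-1*4)*p = ((-1*4)/13)*(√55/5) = ((1/13)*(-4))*(√55/5) = -4*√55/65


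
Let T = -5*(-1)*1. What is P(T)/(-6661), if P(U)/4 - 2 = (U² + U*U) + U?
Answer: -228/6661 ≈ -0.034229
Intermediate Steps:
T = 5 (T = 5*1 = 5)
P(U) = 8 + 4*U + 8*U² (P(U) = 8 + 4*((U² + U*U) + U) = 8 + 4*((U² + U²) + U) = 8 + 4*(2*U² + U) = 8 + 4*(U + 2*U²) = 8 + (4*U + 8*U²) = 8 + 4*U + 8*U²)
P(T)/(-6661) = (8 + 4*5 + 8*5²)/(-6661) = (8 + 20 + 8*25)*(-1/6661) = (8 + 20 + 200)*(-1/6661) = 228*(-1/6661) = -228/6661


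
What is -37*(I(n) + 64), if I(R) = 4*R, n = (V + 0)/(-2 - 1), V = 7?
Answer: -6068/3 ≈ -2022.7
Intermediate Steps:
n = -7/3 (n = (7 + 0)/(-2 - 1) = 7/(-3) = 7*(-⅓) = -7/3 ≈ -2.3333)
-37*(I(n) + 64) = -37*(4*(-7/3) + 64) = -37*(-28/3 + 64) = -37*164/3 = -6068/3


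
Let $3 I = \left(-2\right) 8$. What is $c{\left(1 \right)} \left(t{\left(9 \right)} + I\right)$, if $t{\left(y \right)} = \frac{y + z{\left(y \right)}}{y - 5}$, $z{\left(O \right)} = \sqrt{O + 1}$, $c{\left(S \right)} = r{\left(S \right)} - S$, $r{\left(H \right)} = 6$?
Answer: $- \frac{185}{12} + \frac{5 \sqrt{10}}{4} \approx -11.464$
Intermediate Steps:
$I = - \frac{16}{3}$ ($I = \frac{\left(-2\right) 8}{3} = \frac{1}{3} \left(-16\right) = - \frac{16}{3} \approx -5.3333$)
$c{\left(S \right)} = 6 - S$
$z{\left(O \right)} = \sqrt{1 + O}$
$t{\left(y \right)} = \frac{y + \sqrt{1 + y}}{-5 + y}$ ($t{\left(y \right)} = \frac{y + \sqrt{1 + y}}{y - 5} = \frac{y + \sqrt{1 + y}}{-5 + y}$)
$c{\left(1 \right)} \left(t{\left(9 \right)} + I\right) = \left(6 - 1\right) \left(\frac{9 + \sqrt{1 + 9}}{-5 + 9} - \frac{16}{3}\right) = \left(6 - 1\right) \left(\frac{9 + \sqrt{10}}{4} - \frac{16}{3}\right) = 5 \left(\frac{9 + \sqrt{10}}{4} - \frac{16}{3}\right) = 5 \left(\left(\frac{9}{4} + \frac{\sqrt{10}}{4}\right) - \frac{16}{3}\right) = 5 \left(- \frac{37}{12} + \frac{\sqrt{10}}{4}\right) = - \frac{185}{12} + \frac{5 \sqrt{10}}{4}$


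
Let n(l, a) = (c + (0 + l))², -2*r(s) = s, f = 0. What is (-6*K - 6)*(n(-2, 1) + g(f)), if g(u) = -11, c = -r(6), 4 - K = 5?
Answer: 0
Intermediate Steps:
r(s) = -s/2
K = -1 (K = 4 - 1*5 = 4 - 5 = -1)
c = 3 (c = -(-1)*6/2 = -1*(-3) = 3)
n(l, a) = (3 + l)² (n(l, a) = (3 + (0 + l))² = (3 + l)²)
(-6*K - 6)*(n(-2, 1) + g(f)) = (-6*(-1) - 6)*((3 - 2)² - 11) = (6 - 6)*(1² - 11) = 0*(1 - 11) = 0*(-10) = 0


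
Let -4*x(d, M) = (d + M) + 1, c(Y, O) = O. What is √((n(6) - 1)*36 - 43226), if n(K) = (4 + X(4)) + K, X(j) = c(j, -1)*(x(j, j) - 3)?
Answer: 11*I*√353 ≈ 206.67*I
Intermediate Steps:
x(d, M) = -¼ - M/4 - d/4 (x(d, M) = -((d + M) + 1)/4 = -((M + d) + 1)/4 = -(1 + M + d)/4 = -¼ - M/4 - d/4)
X(j) = 13/4 + j/2 (X(j) = -((-¼ - j/4 - j/4) - 3) = -((-¼ - j/2) - 3) = -(-13/4 - j/2) = 13/4 + j/2)
n(K) = 37/4 + K (n(K) = (4 + (13/4 + (½)*4)) + K = (4 + (13/4 + 2)) + K = (4 + 21/4) + K = 37/4 + K)
√((n(6) - 1)*36 - 43226) = √(((37/4 + 6) - 1)*36 - 43226) = √((61/4 - 1)*36 - 43226) = √((57/4)*36 - 43226) = √(513 - 43226) = √(-42713) = 11*I*√353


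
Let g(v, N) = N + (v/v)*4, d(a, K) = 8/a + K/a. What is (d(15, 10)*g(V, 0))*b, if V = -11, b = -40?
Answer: -192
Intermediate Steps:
g(v, N) = 4 + N (g(v, N) = N + 1*4 = N + 4 = 4 + N)
(d(15, 10)*g(V, 0))*b = (((8 + 10)/15)*(4 + 0))*(-40) = (((1/15)*18)*4)*(-40) = ((6/5)*4)*(-40) = (24/5)*(-40) = -192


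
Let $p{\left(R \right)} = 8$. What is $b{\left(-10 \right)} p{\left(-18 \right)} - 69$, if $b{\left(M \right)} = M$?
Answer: $-149$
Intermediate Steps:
$b{\left(-10 \right)} p{\left(-18 \right)} - 69 = \left(-10\right) 8 - 69 = -80 - 69 = -149$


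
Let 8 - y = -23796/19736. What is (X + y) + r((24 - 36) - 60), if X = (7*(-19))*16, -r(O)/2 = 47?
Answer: -10917927/4934 ≈ -2212.8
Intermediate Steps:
r(O) = -94 (r(O) = -2*47 = -94)
y = 45421/4934 (y = 8 - (-23796)/19736 = 8 - 1*(-5949/4934) = 8 + 5949/4934 = 45421/4934 ≈ 9.2057)
X = -2128 (X = -133*16 = -2128)
(X + y) + r((24 - 36) - 60) = (-2128 + 45421/4934) - 94 = -10454131/4934 - 94 = -10917927/4934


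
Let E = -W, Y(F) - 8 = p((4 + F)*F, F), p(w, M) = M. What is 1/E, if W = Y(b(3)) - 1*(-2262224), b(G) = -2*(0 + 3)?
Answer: -1/2262226 ≈ -4.4204e-7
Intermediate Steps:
b(G) = -6 (b(G) = -2*3 = -6)
Y(F) = 8 + F
W = 2262226 (W = (8 - 6) - 1*(-2262224) = 2 + 2262224 = 2262226)
E = -2262226 (E = -1*2262226 = -2262226)
1/E = 1/(-2262226) = -1/2262226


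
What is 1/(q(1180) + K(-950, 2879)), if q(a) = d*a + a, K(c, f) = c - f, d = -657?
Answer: -1/777909 ≈ -1.2855e-6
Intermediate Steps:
q(a) = -656*a (q(a) = -657*a + a = -656*a)
1/(q(1180) + K(-950, 2879)) = 1/(-656*1180 + (-950 - 1*2879)) = 1/(-774080 + (-950 - 2879)) = 1/(-774080 - 3829) = 1/(-777909) = -1/777909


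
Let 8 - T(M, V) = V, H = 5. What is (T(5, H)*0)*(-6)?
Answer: 0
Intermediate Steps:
T(M, V) = 8 - V
(T(5, H)*0)*(-6) = ((8 - 1*5)*0)*(-6) = ((8 - 5)*0)*(-6) = (3*0)*(-6) = 0*(-6) = 0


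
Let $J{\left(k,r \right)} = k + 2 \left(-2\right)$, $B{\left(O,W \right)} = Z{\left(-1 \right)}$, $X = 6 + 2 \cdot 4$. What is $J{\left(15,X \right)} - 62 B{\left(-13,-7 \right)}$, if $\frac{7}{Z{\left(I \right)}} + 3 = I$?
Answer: $\frac{239}{2} \approx 119.5$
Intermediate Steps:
$X = 14$ ($X = 6 + 8 = 14$)
$Z{\left(I \right)} = \frac{7}{-3 + I}$
$B{\left(O,W \right)} = - \frac{7}{4}$ ($B{\left(O,W \right)} = \frac{7}{-3 - 1} = \frac{7}{-4} = 7 \left(- \frac{1}{4}\right) = - \frac{7}{4}$)
$J{\left(k,r \right)} = -4 + k$ ($J{\left(k,r \right)} = k - 4 = -4 + k$)
$J{\left(15,X \right)} - 62 B{\left(-13,-7 \right)} = \left(-4 + 15\right) - - \frac{217}{2} = 11 + \frac{217}{2} = \frac{239}{2}$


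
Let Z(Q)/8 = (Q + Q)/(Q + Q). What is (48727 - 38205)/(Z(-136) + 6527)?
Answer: 10522/6535 ≈ 1.6101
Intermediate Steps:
Z(Q) = 8 (Z(Q) = 8*((Q + Q)/(Q + Q)) = 8*((2*Q)/((2*Q))) = 8*((2*Q)*(1/(2*Q))) = 8*1 = 8)
(48727 - 38205)/(Z(-136) + 6527) = (48727 - 38205)/(8 + 6527) = 10522/6535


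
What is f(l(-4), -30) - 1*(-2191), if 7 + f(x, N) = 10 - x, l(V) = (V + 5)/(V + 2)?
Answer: 4389/2 ≈ 2194.5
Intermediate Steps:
l(V) = (5 + V)/(2 + V)
f(x, N) = 3 - x (f(x, N) = -7 + (10 - x) = 3 - x)
f(l(-4), -30) - 1*(-2191) = (3 - (5 - 4)/(2 - 4)) - 1*(-2191) = (3 - 1/(-2)) + 2191 = (3 - (-1)/2) + 2191 = (3 - 1*(-½)) + 2191 = (3 + ½) + 2191 = 7/2 + 2191 = 4389/2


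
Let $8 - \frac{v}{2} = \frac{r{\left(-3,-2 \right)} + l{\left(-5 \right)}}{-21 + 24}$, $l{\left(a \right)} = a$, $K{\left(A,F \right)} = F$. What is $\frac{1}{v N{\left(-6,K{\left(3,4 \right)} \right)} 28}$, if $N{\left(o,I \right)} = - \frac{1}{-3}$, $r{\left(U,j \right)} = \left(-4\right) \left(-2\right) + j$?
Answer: $\frac{9}{1288} \approx 0.0069876$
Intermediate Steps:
$r{\left(U,j \right)} = 8 + j$
$N{\left(o,I \right)} = \frac{1}{3}$ ($N{\left(o,I \right)} = \left(-1\right) \left(- \frac{1}{3}\right) = \frac{1}{3}$)
$v = \frac{46}{3}$ ($v = 16 - 2 \frac{\left(8 - 2\right) - 5}{-21 + 24} = 16 - 2 \frac{6 - 5}{3} = 16 - 2 \cdot 1 \cdot \frac{1}{3} = 16 - \frac{2}{3} = \frac{46}{3} \approx 15.333$)
$\frac{1}{v N{\left(-6,K{\left(3,4 \right)} \right)} 28} = \frac{1}{\frac{46}{3} \cdot \frac{1}{3} \cdot 28} = \frac{1}{\frac{46}{9} \cdot 28} = \frac{1}{\frac{1288}{9}} = \frac{9}{1288}$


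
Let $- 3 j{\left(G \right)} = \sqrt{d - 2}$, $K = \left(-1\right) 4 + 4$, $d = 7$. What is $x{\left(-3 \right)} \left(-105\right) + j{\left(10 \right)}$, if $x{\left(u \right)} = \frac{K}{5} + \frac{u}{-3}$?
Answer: $-105 - \frac{\sqrt{5}}{3} \approx -105.75$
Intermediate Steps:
$K = 0$ ($K = -4 + 4 = 0$)
$j{\left(G \right)} = - \frac{\sqrt{5}}{3}$ ($j{\left(G \right)} = - \frac{\sqrt{7 - 2}}{3} = - \frac{\sqrt{5}}{3}$)
$x{\left(u \right)} = - \frac{u}{3}$ ($x{\left(u \right)} = \frac{0}{5} + \frac{u}{-3} = 0 \cdot \frac{1}{5} + u \left(- \frac{1}{3}\right) = 0 - \frac{u}{3} = - \frac{u}{3}$)
$x{\left(-3 \right)} \left(-105\right) + j{\left(10 \right)} = \left(- \frac{1}{3}\right) \left(-3\right) \left(-105\right) - \frac{\sqrt{5}}{3} = 1 \left(-105\right) - \frac{\sqrt{5}}{3} = -105 - \frac{\sqrt{5}}{3}$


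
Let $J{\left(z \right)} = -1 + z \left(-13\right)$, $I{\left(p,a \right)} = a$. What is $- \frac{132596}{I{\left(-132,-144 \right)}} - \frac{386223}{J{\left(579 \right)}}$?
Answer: $\frac{65862425}{67752} \approx 972.11$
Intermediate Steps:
$J{\left(z \right)} = -1 - 13 z$
$- \frac{132596}{I{\left(-132,-144 \right)}} - \frac{386223}{J{\left(579 \right)}} = - \frac{132596}{-144} - \frac{386223}{-1 - 7527} = \left(-132596\right) \left(- \frac{1}{144}\right) - \frac{386223}{-1 - 7527} = \frac{33149}{36} - \frac{386223}{-7528} = \frac{33149}{36} - - \frac{386223}{7528} = \frac{33149}{36} + \frac{386223}{7528} = \frac{65862425}{67752}$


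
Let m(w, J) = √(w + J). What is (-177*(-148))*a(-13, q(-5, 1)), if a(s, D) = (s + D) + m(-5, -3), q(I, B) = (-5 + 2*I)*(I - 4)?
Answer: 3195912 + 52392*I*√2 ≈ 3.1959e+6 + 74094.0*I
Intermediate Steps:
m(w, J) = √(J + w)
q(I, B) = (-5 + 2*I)*(-4 + I)
a(s, D) = D + s + 2*I*√2 (a(s, D) = (s + D) + √(-3 - 5) = (D + s) + √(-8) = (D + s) + 2*I*√2 = D + s + 2*I*√2)
(-177*(-148))*a(-13, q(-5, 1)) = (-177*(-148))*((20 - 13*(-5) + 2*(-5)²) - 13 + 2*I*√2) = 26196*((20 + 65 + 2*25) - 13 + 2*I*√2) = 26196*((20 + 65 + 50) - 13 + 2*I*√2) = 26196*(135 - 13 + 2*I*√2) = 26196*(122 + 2*I*√2) = 3195912 + 52392*I*√2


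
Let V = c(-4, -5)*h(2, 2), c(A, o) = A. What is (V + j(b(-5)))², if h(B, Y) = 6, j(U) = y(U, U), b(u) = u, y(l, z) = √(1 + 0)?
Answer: 529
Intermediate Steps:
y(l, z) = 1 (y(l, z) = √1 = 1)
j(U) = 1
V = -24 (V = -4*6 = -24)
(V + j(b(-5)))² = (-24 + 1)² = (-23)² = 529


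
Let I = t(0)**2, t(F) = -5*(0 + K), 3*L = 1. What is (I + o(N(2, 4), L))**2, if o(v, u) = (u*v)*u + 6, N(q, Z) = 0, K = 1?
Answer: 961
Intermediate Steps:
L = 1/3 (L = (1/3)*1 = 1/3 ≈ 0.33333)
t(F) = -5 (t(F) = -5*(0 + 1) = -5*1 = -5)
o(v, u) = 6 + v*u**2 (o(v, u) = v*u**2 + 6 = 6 + v*u**2)
I = 25 (I = (-5)**2 = 25)
(I + o(N(2, 4), L))**2 = (25 + (6 + 0*(1/3)**2))**2 = (25 + (6 + 0*(1/9)))**2 = (25 + (6 + 0))**2 = (25 + 6)**2 = 31**2 = 961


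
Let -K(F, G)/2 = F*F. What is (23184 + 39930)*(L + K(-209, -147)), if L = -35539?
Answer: -7756773714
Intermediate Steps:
K(F, G) = -2*F**2 (K(F, G) = -2*F*F = -2*F**2)
(23184 + 39930)*(L + K(-209, -147)) = (23184 + 39930)*(-35539 - 2*(-209)**2) = 63114*(-35539 - 2*43681) = 63114*(-35539 - 87362) = 63114*(-122901) = -7756773714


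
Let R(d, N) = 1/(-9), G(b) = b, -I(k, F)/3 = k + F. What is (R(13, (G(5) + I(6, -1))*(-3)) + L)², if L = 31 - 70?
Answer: 123904/81 ≈ 1529.7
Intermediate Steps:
I(k, F) = -3*F - 3*k (I(k, F) = -3*(k + F) = -3*(F + k) = -3*F - 3*k)
R(d, N) = -⅑
L = -39
(R(13, (G(5) + I(6, -1))*(-3)) + L)² = (-⅑ - 39)² = (-352/9)² = 123904/81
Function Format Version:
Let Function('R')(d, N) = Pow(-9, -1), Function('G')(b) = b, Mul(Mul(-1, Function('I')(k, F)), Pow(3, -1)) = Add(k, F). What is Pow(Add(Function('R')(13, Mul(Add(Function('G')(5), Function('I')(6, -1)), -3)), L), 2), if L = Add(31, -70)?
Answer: Rational(123904, 81) ≈ 1529.7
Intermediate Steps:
Function('I')(k, F) = Add(Mul(-3, F), Mul(-3, k)) (Function('I')(k, F) = Mul(-3, Add(k, F)) = Mul(-3, Add(F, k)) = Add(Mul(-3, F), Mul(-3, k)))
Function('R')(d, N) = Rational(-1, 9)
L = -39
Pow(Add(Function('R')(13, Mul(Add(Function('G')(5), Function('I')(6, -1)), -3)), L), 2) = Pow(Add(Rational(-1, 9), -39), 2) = Pow(Rational(-352, 9), 2) = Rational(123904, 81)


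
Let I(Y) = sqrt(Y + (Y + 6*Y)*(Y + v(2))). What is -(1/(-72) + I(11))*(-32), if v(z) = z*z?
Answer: -4/9 + 32*sqrt(1166) ≈ 1092.3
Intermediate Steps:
v(z) = z**2
I(Y) = sqrt(Y + 7*Y*(4 + Y)) (I(Y) = sqrt(Y + (Y + 6*Y)*(Y + 2**2)) = sqrt(Y + (7*Y)*(Y + 4)) = sqrt(Y + (7*Y)*(4 + Y)) = sqrt(Y + 7*Y*(4 + Y)))
-(1/(-72) + I(11))*(-32) = -(1/(-72) + sqrt(11*(29 + 7*11)))*(-32) = -(-1/72 + sqrt(11*(29 + 77)))*(-32) = -(-1/72 + sqrt(11*106))*(-32) = -(-1/72 + sqrt(1166))*(-32) = -(4/9 - 32*sqrt(1166)) = -4/9 + 32*sqrt(1166)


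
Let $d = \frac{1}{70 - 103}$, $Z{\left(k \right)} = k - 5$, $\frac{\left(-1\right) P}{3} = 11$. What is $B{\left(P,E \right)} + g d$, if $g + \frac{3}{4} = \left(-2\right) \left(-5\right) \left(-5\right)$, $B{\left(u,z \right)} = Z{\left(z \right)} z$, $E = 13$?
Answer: $\frac{13931}{132} \approx 105.54$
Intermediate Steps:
$P = -33$ ($P = \left(-3\right) 11 = -33$)
$Z{\left(k \right)} = -5 + k$
$B{\left(u,z \right)} = z \left(-5 + z\right)$ ($B{\left(u,z \right)} = \left(-5 + z\right) z = z \left(-5 + z\right)$)
$g = - \frac{203}{4}$ ($g = - \frac{3}{4} + \left(-2\right) \left(-5\right) \left(-5\right) = - \frac{3}{4} + 10 \left(-5\right) = - \frac{3}{4} - 50 = - \frac{203}{4} \approx -50.75$)
$d = - \frac{1}{33}$ ($d = \frac{1}{-33} = - \frac{1}{33} \approx -0.030303$)
$B{\left(P,E \right)} + g d = 13 \left(-5 + 13\right) - - \frac{203}{132} = 13 \cdot 8 + \frac{203}{132} = 104 + \frac{203}{132} = \frac{13931}{132}$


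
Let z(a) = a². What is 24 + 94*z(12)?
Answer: 13560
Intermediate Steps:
24 + 94*z(12) = 24 + 94*12² = 24 + 94*144 = 24 + 13536 = 13560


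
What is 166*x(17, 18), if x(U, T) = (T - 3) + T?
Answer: 5478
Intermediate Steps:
x(U, T) = -3 + 2*T (x(U, T) = (-3 + T) + T = -3 + 2*T)
166*x(17, 18) = 166*(-3 + 2*18) = 166*(-3 + 36) = 166*33 = 5478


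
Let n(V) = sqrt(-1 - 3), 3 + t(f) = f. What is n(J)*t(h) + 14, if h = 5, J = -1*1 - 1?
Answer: 14 + 4*I ≈ 14.0 + 4.0*I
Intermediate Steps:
J = -2 (J = -1 - 1 = -2)
t(f) = -3 + f
n(V) = 2*I (n(V) = sqrt(-4) = 2*I)
n(J)*t(h) + 14 = (2*I)*(-3 + 5) + 14 = (2*I)*2 + 14 = 4*I + 14 = 14 + 4*I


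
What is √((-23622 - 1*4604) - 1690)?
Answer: 6*I*√831 ≈ 172.96*I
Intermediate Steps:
√((-23622 - 1*4604) - 1690) = √((-23622 - 4604) - 1690) = √(-28226 - 1690) = √(-29916) = 6*I*√831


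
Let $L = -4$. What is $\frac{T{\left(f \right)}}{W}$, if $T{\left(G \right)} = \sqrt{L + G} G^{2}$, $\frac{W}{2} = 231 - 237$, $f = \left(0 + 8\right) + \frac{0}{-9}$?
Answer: $- \frac{32}{3} \approx -10.667$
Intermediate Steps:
$f = 8$ ($f = 8 + 0 \left(- \frac{1}{9}\right) = 8 + 0 = 8$)
$W = -12$ ($W = 2 \left(231 - 237\right) = 2 \left(-6\right) = -12$)
$T{\left(G \right)} = G^{2} \sqrt{-4 + G}$ ($T{\left(G \right)} = \sqrt{-4 + G} G^{2} = G^{2} \sqrt{-4 + G}$)
$\frac{T{\left(f \right)}}{W} = \frac{8^{2} \sqrt{-4 + 8}}{-12} = 64 \sqrt{4} \left(- \frac{1}{12}\right) = 64 \cdot 2 \left(- \frac{1}{12}\right) = 128 \left(- \frac{1}{12}\right) = - \frac{32}{3}$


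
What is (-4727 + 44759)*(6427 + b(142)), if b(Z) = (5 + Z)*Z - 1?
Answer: 1092873600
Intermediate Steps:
b(Z) = -1 + Z*(5 + Z) (b(Z) = Z*(5 + Z) - 1 = -1 + Z*(5 + Z))
(-4727 + 44759)*(6427 + b(142)) = (-4727 + 44759)*(6427 + (-1 + 142**2 + 5*142)) = 40032*(6427 + (-1 + 20164 + 710)) = 40032*(6427 + 20873) = 40032*27300 = 1092873600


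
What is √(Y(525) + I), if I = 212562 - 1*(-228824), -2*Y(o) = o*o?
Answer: √1214294/2 ≈ 550.97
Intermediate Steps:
Y(o) = -o²/2 (Y(o) = -o*o/2 = -o²/2)
I = 441386 (I = 212562 + 228824 = 441386)
√(Y(525) + I) = √(-½*525² + 441386) = √(-½*275625 + 441386) = √(-275625/2 + 441386) = √(607147/2) = √1214294/2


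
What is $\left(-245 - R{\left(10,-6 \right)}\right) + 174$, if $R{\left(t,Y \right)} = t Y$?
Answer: $-11$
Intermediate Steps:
$R{\left(t,Y \right)} = Y t$
$\left(-245 - R{\left(10,-6 \right)}\right) + 174 = \left(-245 - \left(-6\right) 10\right) + 174 = \left(-245 - -60\right) + 174 = \left(-245 + 60\right) + 174 = -185 + 174 = -11$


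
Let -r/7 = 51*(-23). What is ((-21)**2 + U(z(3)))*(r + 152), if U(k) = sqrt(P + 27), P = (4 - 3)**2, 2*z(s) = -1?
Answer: 3688083 + 16726*sqrt(7) ≈ 3.7323e+6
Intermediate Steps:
r = 8211 (r = -357*(-23) = -7*(-1173) = 8211)
z(s) = -1/2 (z(s) = (1/2)*(-1) = -1/2)
P = 1 (P = 1**2 = 1)
U(k) = 2*sqrt(7) (U(k) = sqrt(1 + 27) = sqrt(28) = 2*sqrt(7))
((-21)**2 + U(z(3)))*(r + 152) = ((-21)**2 + 2*sqrt(7))*(8211 + 152) = (441 + 2*sqrt(7))*8363 = 3688083 + 16726*sqrt(7)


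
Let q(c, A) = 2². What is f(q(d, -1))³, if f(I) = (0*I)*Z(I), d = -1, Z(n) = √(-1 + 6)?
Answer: 0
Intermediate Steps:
Z(n) = √5
q(c, A) = 4
f(I) = 0 (f(I) = (0*I)*√5 = 0*√5 = 0)
f(q(d, -1))³ = 0³ = 0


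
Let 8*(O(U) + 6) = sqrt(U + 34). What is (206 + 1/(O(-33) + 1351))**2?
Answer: 4914086967076/115799121 ≈ 42436.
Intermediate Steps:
O(U) = -6 + sqrt(34 + U)/8 (O(U) = -6 + sqrt(U + 34)/8 = -6 + sqrt(34 + U)/8)
(206 + 1/(O(-33) + 1351))**2 = (206 + 1/((-6 + sqrt(34 - 33)/8) + 1351))**2 = (206 + 1/((-6 + sqrt(1)/8) + 1351))**2 = (206 + 1/((-6 + (1/8)*1) + 1351))**2 = (206 + 1/((-6 + 1/8) + 1351))**2 = (206 + 1/(-47/8 + 1351))**2 = (206 + 1/(10761/8))**2 = (206 + 8/10761)**2 = (2216774/10761)**2 = 4914086967076/115799121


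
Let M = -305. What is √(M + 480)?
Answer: 5*√7 ≈ 13.229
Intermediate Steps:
√(M + 480) = √(-305 + 480) = √175 = 5*√7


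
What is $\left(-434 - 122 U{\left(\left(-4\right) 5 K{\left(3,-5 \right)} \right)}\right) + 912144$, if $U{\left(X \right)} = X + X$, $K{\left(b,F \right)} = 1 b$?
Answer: $926350$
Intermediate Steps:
$K{\left(b,F \right)} = b$
$U{\left(X \right)} = 2 X$
$\left(-434 - 122 U{\left(\left(-4\right) 5 K{\left(3,-5 \right)} \right)}\right) + 912144 = \left(-434 - 122 \cdot 2 \left(-4\right) 5 \cdot 3\right) + 912144 = \left(-434 - 122 \cdot 2 \left(\left(-20\right) 3\right)\right) + 912144 = \left(-434 - 122 \cdot 2 \left(-60\right)\right) + 912144 = \left(-434 - -14640\right) + 912144 = \left(-434 + 14640\right) + 912144 = 14206 + 912144 = 926350$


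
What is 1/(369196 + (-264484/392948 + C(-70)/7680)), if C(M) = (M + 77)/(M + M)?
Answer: 15089203200/5570863308343363 ≈ 2.7086e-6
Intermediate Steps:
C(M) = (77 + M)/(2*M) (C(M) = (77 + M)/((2*M)) = (77 + M)*(1/(2*M)) = (77 + M)/(2*M))
1/(369196 + (-264484/392948 + C(-70)/7680)) = 1/(369196 + (-264484/392948 + ((½)*(77 - 70)/(-70))/7680)) = 1/(369196 + (-264484*1/392948 + ((½)*(-1/70)*7)*(1/7680))) = 1/(369196 + (-66121/98237 - 1/20*1/7680)) = 1/(369196 + (-66121/98237 - 1/153600)) = 1/(369196 - 10156283837/15089203200) = 1/(5570863308343363/15089203200) = 15089203200/5570863308343363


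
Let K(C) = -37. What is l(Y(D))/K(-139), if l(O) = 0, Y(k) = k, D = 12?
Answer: 0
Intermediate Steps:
l(Y(D))/K(-139) = 0/(-37) = 0*(-1/37) = 0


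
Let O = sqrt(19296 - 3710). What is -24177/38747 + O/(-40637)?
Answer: -24177/38747 - sqrt(15586)/40637 ≈ -0.62704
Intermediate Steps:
O = sqrt(15586) ≈ 124.84
-24177/38747 + O/(-40637) = -24177/38747 + sqrt(15586)/(-40637) = -24177*1/38747 + sqrt(15586)*(-1/40637) = -24177/38747 - sqrt(15586)/40637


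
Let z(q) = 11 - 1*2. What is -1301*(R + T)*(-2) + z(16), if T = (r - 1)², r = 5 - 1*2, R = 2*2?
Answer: 20825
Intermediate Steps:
z(q) = 9 (z(q) = 11 - 2 = 9)
R = 4
r = 3 (r = 5 - 2 = 3)
T = 4 (T = (3 - 1)² = 2² = 4)
-1301*(R + T)*(-2) + z(16) = -1301*(4 + 4)*(-2) + 9 = -10408*(-2) + 9 = -1301*(-16) + 9 = 20816 + 9 = 20825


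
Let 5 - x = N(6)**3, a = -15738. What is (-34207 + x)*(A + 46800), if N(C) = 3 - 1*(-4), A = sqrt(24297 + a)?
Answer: -1616706000 - 103635*sqrt(951) ≈ -1.6199e+9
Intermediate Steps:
A = 3*sqrt(951) (A = sqrt(24297 - 15738) = sqrt(8559) = 3*sqrt(951) ≈ 92.515)
N(C) = 7 (N(C) = 3 + 4 = 7)
x = -338 (x = 5 - 1*7**3 = 5 - 1*343 = 5 - 343 = -338)
(-34207 + x)*(A + 46800) = (-34207 - 338)*(3*sqrt(951) + 46800) = -34545*(46800 + 3*sqrt(951)) = -1616706000 - 103635*sqrt(951)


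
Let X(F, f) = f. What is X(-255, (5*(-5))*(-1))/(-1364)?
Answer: -25/1364 ≈ -0.018328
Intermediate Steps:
X(-255, (5*(-5))*(-1))/(-1364) = ((5*(-5))*(-1))/(-1364) = -25*(-1)*(-1/1364) = 25*(-1/1364) = -25/1364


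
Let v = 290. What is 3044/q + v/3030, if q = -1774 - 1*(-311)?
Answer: -879905/443289 ≈ -1.9849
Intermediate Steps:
q = -1463 (q = -1774 + 311 = -1463)
3044/q + v/3030 = 3044/(-1463) + 290/3030 = 3044*(-1/1463) + 290*(1/3030) = -3044/1463 + 29/303 = -879905/443289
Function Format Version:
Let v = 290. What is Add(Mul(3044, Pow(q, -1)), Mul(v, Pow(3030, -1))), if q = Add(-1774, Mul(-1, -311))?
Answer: Rational(-879905, 443289) ≈ -1.9849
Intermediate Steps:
q = -1463 (q = Add(-1774, 311) = -1463)
Add(Mul(3044, Pow(q, -1)), Mul(v, Pow(3030, -1))) = Add(Mul(3044, Pow(-1463, -1)), Mul(290, Pow(3030, -1))) = Add(Mul(3044, Rational(-1, 1463)), Mul(290, Rational(1, 3030))) = Add(Rational(-3044, 1463), Rational(29, 303)) = Rational(-879905, 443289)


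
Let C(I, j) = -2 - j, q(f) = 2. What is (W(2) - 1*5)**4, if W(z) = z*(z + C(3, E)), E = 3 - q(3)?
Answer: 2401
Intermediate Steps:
E = 1 (E = 3 - 1*2 = 3 - 2 = 1)
W(z) = z*(-3 + z) (W(z) = z*(z + (-2 - 1*1)) = z*(z + (-2 - 1)) = z*(z - 3) = z*(-3 + z))
(W(2) - 1*5)**4 = (2*(-3 + 2) - 1*5)**4 = (2*(-1) - 5)**4 = (-2 - 5)**4 = (-7)**4 = 2401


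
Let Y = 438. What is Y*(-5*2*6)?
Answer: -26280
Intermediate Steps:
Y*(-5*2*6) = 438*(-5*2*6) = 438*(-10*6) = 438*(-60) = -26280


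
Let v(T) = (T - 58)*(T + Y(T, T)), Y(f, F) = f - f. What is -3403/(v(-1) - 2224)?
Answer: 3403/2165 ≈ 1.5718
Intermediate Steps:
Y(f, F) = 0
v(T) = T*(-58 + T) (v(T) = (T - 58)*(T + 0) = (-58 + T)*T = T*(-58 + T))
-3403/(v(-1) - 2224) = -3403/(-(-58 - 1) - 2224) = -3403/(-1*(-59) - 2224) = -3403/(59 - 2224) = -3403/(-2165) = -3403*(-1/2165) = 3403/2165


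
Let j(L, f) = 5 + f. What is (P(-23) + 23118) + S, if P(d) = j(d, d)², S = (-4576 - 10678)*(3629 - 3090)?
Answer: -8198464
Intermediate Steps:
S = -8221906 (S = -15254*539 = -8221906)
P(d) = (5 + d)²
(P(-23) + 23118) + S = ((5 - 23)² + 23118) - 8221906 = ((-18)² + 23118) - 8221906 = (324 + 23118) - 8221906 = 23442 - 8221906 = -8198464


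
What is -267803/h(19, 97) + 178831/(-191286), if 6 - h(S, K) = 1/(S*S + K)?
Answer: -23462441062121/525462642 ≈ -44651.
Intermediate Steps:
h(S, K) = 6 - 1/(K + S**2) (h(S, K) = 6 - 1/(S*S + K) = 6 - 1/(S**2 + K) = 6 - 1/(K + S**2))
-267803/h(19, 97) + 178831/(-191286) = -267803*(97 + 19**2)/(-1 + 6*97 + 6*19**2) + 178831/(-191286) = -267803*(97 + 361)/(-1 + 582 + 6*361) + 178831*(-1/191286) = -267803*458/(-1 + 582 + 2166) - 178831/191286 = -267803/((1/458)*2747) - 178831/191286 = -267803/2747/458 - 178831/191286 = -267803*458/2747 - 178831/191286 = -122653774/2747 - 178831/191286 = -23462441062121/525462642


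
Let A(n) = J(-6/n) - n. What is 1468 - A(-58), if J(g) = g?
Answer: 40887/29 ≈ 1409.9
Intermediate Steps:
A(n) = -n - 6/n (A(n) = -6/n - n = -n - 6/n)
1468 - A(-58) = 1468 - (-1*(-58) - 6/(-58)) = 1468 - (58 - 6*(-1/58)) = 1468 - (58 + 3/29) = 1468 - 1*1685/29 = 1468 - 1685/29 = 40887/29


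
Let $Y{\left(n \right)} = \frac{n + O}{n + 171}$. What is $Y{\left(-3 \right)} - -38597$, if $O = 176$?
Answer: $\frac{6484469}{168} \approx 38598.0$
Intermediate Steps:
$Y{\left(n \right)} = \frac{176 + n}{171 + n}$ ($Y{\left(n \right)} = \frac{n + 176}{n + 171} = \frac{176 + n}{171 + n}$)
$Y{\left(-3 \right)} - -38597 = \frac{176 - 3}{171 - 3} - -38597 = \frac{1}{168} \cdot 173 + 38597 = \frac{173}{168} + 38597 = \frac{6484469}{168}$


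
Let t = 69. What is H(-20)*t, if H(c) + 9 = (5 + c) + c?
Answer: -3036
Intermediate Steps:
H(c) = -4 + 2*c (H(c) = -9 + ((5 + c) + c) = -9 + (5 + 2*c) = -4 + 2*c)
H(-20)*t = (-4 + 2*(-20))*69 = (-4 - 40)*69 = -44*69 = -3036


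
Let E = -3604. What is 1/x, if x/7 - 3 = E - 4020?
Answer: -1/53347 ≈ -1.8745e-5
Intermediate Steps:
x = -53347 (x = 21 + 7*(-3604 - 4020) = 21 + 7*(-7624) = 21 - 53368 = -53347)
1/x = 1/(-53347) = -1/53347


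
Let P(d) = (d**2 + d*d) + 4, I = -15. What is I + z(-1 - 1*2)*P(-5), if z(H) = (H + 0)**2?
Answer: 471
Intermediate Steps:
z(H) = H**2
P(d) = 4 + 2*d**2 (P(d) = (d**2 + d**2) + 4 = 2*d**2 + 4 = 4 + 2*d**2)
I + z(-1 - 1*2)*P(-5) = -15 + (-1 - 1*2)**2*(4 + 2*(-5)**2) = -15 + (-1 - 2)**2*(4 + 2*25) = -15 + (-3)**2*(4 + 50) = -15 + 9*54 = -15 + 486 = 471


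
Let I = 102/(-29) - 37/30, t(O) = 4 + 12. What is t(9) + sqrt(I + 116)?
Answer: 16 + sqrt(84204690)/870 ≈ 26.547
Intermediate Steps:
t(O) = 16
I = -4133/870 (I = 102*(-1/29) - 37*1/30 = -102/29 - 37/30 = -4133/870 ≈ -4.7506)
t(9) + sqrt(I + 116) = 16 + sqrt(-4133/870 + 116) = 16 + sqrt(96787/870) = 16 + sqrt(84204690)/870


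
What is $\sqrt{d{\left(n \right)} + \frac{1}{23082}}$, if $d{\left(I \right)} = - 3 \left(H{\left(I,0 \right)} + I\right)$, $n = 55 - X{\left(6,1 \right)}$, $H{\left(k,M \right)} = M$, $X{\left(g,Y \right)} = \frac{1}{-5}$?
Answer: $\frac{i \sqrt{2205703340310}}{115410} \approx 12.869 i$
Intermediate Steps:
$X{\left(g,Y \right)} = - \frac{1}{5}$
$n = \frac{276}{5}$ ($n = 55 - - \frac{1}{5} = 55 + \frac{1}{5} = \frac{276}{5} \approx 55.2$)
$d{\left(I \right)} = - 3 I$ ($d{\left(I \right)} = - 3 \left(0 + I\right) = - 3 I$)
$\sqrt{d{\left(n \right)} + \frac{1}{23082}} = \sqrt{\left(-3\right) \frac{276}{5} + \frac{1}{23082}} = \sqrt{- \frac{828}{5} + \frac{1}{23082}} = \sqrt{- \frac{19111891}{115410}} = \frac{i \sqrt{2205703340310}}{115410}$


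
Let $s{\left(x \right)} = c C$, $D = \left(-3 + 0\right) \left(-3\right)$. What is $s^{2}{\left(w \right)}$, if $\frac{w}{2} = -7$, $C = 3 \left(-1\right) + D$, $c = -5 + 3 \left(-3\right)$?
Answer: $7056$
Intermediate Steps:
$c = -14$ ($c = -5 - 9 = -14$)
$D = 9$ ($D = \left(-3\right) \left(-3\right) = 9$)
$C = 6$ ($C = 3 \left(-1\right) + 9 = -3 + 9 = 6$)
$w = -14$ ($w = 2 \left(-7\right) = -14$)
$s{\left(x \right)} = -84$ ($s{\left(x \right)} = \left(-14\right) 6 = -84$)
$s^{2}{\left(w \right)} = \left(-84\right)^{2} = 7056$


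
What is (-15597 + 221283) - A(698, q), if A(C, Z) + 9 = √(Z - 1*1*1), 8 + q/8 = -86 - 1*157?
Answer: 205695 - 7*I*√41 ≈ 2.057e+5 - 44.822*I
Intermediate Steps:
q = -2008 (q = -64 + 8*(-86 - 1*157) = -64 + 8*(-86 - 157) = -64 + 8*(-243) = -64 - 1944 = -2008)
A(C, Z) = -9 + √(-1 + Z) (A(C, Z) = -9 + √(Z - 1*1*1) = -9 + √(Z - 1*1) = -9 + √(Z - 1) = -9 + √(-1 + Z))
(-15597 + 221283) - A(698, q) = (-15597 + 221283) - (-9 + √(-1 - 2008)) = 205686 - (-9 + √(-2009)) = 205686 - (-9 + 7*I*√41) = 205686 + (9 - 7*I*√41) = 205695 - 7*I*√41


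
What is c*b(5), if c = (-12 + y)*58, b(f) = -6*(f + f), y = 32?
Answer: -69600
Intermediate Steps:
b(f) = -12*f
c = 1160 (c = (-12 + 32)*58 = 20*58 = 1160)
c*b(5) = 1160*(-12*5) = 1160*(-60) = -69600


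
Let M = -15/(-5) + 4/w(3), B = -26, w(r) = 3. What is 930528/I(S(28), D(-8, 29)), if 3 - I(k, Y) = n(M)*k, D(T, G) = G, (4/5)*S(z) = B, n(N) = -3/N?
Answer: -620352/13 ≈ -47719.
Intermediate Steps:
M = 13/3 (M = -15/(-5) + 4/3 = -15*(-1/5) + 4*(1/3) = 3 + 4/3 = 13/3 ≈ 4.3333)
S(z) = -65/2 (S(z) = (5/4)*(-26) = -65/2)
I(k, Y) = 3 + 9*k/13 (I(k, Y) = 3 - (-3/13/3)*k = 3 - (-3*3/13)*k = 3 - (-9)*k/13 = 3 + 9*k/13)
930528/I(S(28), D(-8, 29)) = 930528/(3 + (9/13)*(-65/2)) = 930528/(3 - 45/2) = 930528/(-39/2) = 930528*(-2/39) = -620352/13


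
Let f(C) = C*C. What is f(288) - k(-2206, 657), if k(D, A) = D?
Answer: 85150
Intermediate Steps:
f(C) = C²
f(288) - k(-2206, 657) = 288² - 1*(-2206) = 82944 + 2206 = 85150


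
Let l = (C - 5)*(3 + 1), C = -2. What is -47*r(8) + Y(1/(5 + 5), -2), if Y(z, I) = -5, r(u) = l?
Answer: 1311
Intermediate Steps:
l = -28 (l = (-2 - 5)*(3 + 1) = -7*4 = -28)
r(u) = -28
-47*r(8) + Y(1/(5 + 5), -2) = -47*(-28) - 5 = 1316 - 5 = 1311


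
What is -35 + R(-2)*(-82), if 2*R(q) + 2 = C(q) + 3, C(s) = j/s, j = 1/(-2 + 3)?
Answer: -111/2 ≈ -55.500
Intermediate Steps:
j = 1 (j = 1/1 = 1)
C(s) = 1/s
R(q) = ½ + 1/(2*q) (R(q) = -1 + (1/q + 3)/2 = -1 + (3 + 1/q)/2 = -1 + (3/2 + 1/(2*q)) = ½ + 1/(2*q))
-35 + R(-2)*(-82) = -35 + ((½)*(1 - 2)/(-2))*(-82) = -35 + ((½)*(-½)*(-1))*(-82) = -35 + (¼)*(-82) = -35 - 41/2 = -111/2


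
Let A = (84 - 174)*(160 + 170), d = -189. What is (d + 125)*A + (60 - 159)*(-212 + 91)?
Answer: 1912779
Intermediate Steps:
A = -29700 (A = -90*330 = -29700)
(d + 125)*A + (60 - 159)*(-212 + 91) = (-189 + 125)*(-29700) + (60 - 159)*(-212 + 91) = -64*(-29700) - 99*(-121) = 1900800 + 11979 = 1912779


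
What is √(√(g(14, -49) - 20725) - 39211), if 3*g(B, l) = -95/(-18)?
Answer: √(-1411596 + 2*I*√6714330)/6 ≈ 0.36349 + 198.02*I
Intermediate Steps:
g(B, l) = 95/54 (g(B, l) = (-95/(-18))/3 = (-95*(-1/18))/3 = (⅓)*(95/18) = 95/54)
√(√(g(14, -49) - 20725) - 39211) = √(√(95/54 - 20725) - 39211) = √(√(-1119055/54) - 39211) = √(I*√6714330/18 - 39211) = √(-39211 + I*√6714330/18)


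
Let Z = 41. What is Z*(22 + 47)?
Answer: 2829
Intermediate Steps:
Z*(22 + 47) = 41*(22 + 47) = 41*69 = 2829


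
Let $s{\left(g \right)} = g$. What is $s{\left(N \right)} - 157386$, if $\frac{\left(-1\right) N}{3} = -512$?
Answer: $-155850$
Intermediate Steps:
$N = 1536$ ($N = \left(-3\right) \left(-512\right) = 1536$)
$s{\left(N \right)} - 157386 = 1536 - 157386 = -155850$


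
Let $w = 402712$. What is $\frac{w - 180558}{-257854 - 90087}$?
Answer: $- \frac{222154}{347941} \approx -0.63848$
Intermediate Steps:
$\frac{w - 180558}{-257854 - 90087} = \frac{402712 - 180558}{-257854 - 90087} = \frac{222154}{-257854 + \left(-101116 + 11029\right)} = \frac{222154}{-257854 - 90087} = \frac{222154}{-347941} = 222154 \left(- \frac{1}{347941}\right) = - \frac{222154}{347941}$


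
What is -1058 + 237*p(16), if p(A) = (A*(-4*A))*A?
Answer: -3884066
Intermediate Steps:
p(A) = -4*A³ (p(A) = (-4*A²)*A = -4*A³)
-1058 + 237*p(16) = -1058 + 237*(-4*16³) = -1058 + 237*(-4*4096) = -1058 + 237*(-16384) = -1058 - 3883008 = -3884066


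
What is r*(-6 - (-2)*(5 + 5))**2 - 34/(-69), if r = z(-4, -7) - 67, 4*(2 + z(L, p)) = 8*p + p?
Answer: -1146125/69 ≈ -16611.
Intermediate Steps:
z(L, p) = -2 + 9*p/4 (z(L, p) = -2 + (8*p + p)/4 = -2 + (9*p)/4 = -2 + 9*p/4)
r = -339/4 (r = (-2 + (9/4)*(-7)) - 67 = (-2 - 63/4) - 67 = -71/4 - 67 = -339/4 ≈ -84.750)
r*(-6 - (-2)*(5 + 5))**2 - 34/(-69) = -339*(-6 - (-2)*(5 + 5))**2/4 - 34/(-69) = -339*(-6 - (-2)*10)**2/4 - 34*(-1/69) = -339*(-6 - 1*(-20))**2/4 + 34/69 = -339*(-6 + 20)**2/4 + 34/69 = -339/4*14**2 + 34/69 = -339/4*196 + 34/69 = -16611 + 34/69 = -1146125/69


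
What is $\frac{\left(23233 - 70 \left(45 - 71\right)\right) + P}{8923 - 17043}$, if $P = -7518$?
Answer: $- \frac{501}{232} \approx -2.1595$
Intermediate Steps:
$\frac{\left(23233 - 70 \left(45 - 71\right)\right) + P}{8923 - 17043} = \frac{\left(23233 - 70 \left(45 - 71\right)\right) - 7518}{8923 - 17043} = \frac{\left(23233 - 70 \left(-26\right)\right) - 7518}{-8120} = \left(\left(23233 - -1820\right) - 7518\right) \left(- \frac{1}{8120}\right) = \left(\left(23233 + 1820\right) - 7518\right) \left(- \frac{1}{8120}\right) = \left(25053 - 7518\right) \left(- \frac{1}{8120}\right) = 17535 \left(- \frac{1}{8120}\right) = - \frac{501}{232}$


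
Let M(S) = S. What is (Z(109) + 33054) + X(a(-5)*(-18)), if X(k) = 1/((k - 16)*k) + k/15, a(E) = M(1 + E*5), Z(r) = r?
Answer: 29824823813/898560 ≈ 33192.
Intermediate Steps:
a(E) = 1 + 5*E (a(E) = 1 + E*5 = 1 + 5*E)
X(k) = k/15 + 1/(k*(-16 + k)) (X(k) = 1/((-16 + k)*k) + k*(1/15) = 1/(k*(-16 + k)) + k/15 = k/15 + 1/(k*(-16 + k)))
(Z(109) + 33054) + X(a(-5)*(-18)) = (109 + 33054) + (15 + ((1 + 5*(-5))*(-18))³ - 16*324*(1 + 5*(-5))²)/(15*(((1 + 5*(-5))*(-18)))*(-16 + (1 + 5*(-5))*(-18))) = 33163 + (15 + ((1 - 25)*(-18))³ - 16*324*(1 - 25)²)/(15*(((1 - 25)*(-18)))*(-16 + (1 - 25)*(-18))) = 33163 + (15 + (-24*(-18))³ - 16*(-24*(-18))²)/(15*((-24*(-18)))*(-16 - 24*(-18))) = 33163 + (1/15)*(15 + 432³ - 16*432²)/(432*(-16 + 432)) = 33163 + (1/15)*(1/432)*(15 + 80621568 - 16*186624)/416 = 33163 + (1/15)*(1/432)*(1/416)*(15 + 80621568 - 2985984) = 33163 + (1/15)*(1/432)*(1/416)*77635599 = 33163 + 25878533/898560 = 29824823813/898560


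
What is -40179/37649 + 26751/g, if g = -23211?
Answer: -646581056/291290313 ≈ -2.2197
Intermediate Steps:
-40179/37649 + 26751/g = -40179/37649 + 26751/(-23211) = -40179*1/37649 + 26751*(-1/23211) = -40179/37649 - 8917/7737 = -646581056/291290313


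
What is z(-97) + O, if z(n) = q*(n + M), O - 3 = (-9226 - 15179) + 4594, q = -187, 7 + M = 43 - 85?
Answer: 7494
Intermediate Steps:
M = -49 (M = -7 + (43 - 85) = -7 - 42 = -49)
O = -19808 (O = 3 + ((-9226 - 15179) + 4594) = 3 + (-24405 + 4594) = 3 - 19811 = -19808)
z(n) = 9163 - 187*n (z(n) = -187*(n - 49) = -187*(-49 + n) = 9163 - 187*n)
z(-97) + O = (9163 - 187*(-97)) - 19808 = (9163 + 18139) - 19808 = 27302 - 19808 = 7494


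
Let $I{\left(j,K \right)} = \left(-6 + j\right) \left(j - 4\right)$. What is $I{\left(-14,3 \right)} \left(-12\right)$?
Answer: $-4320$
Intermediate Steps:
$I{\left(j,K \right)} = \left(-6 + j\right) \left(-4 + j\right)$ ($I{\left(j,K \right)} = \left(-6 + j\right) \left(j - 4\right) = \left(-6 + j\right) \left(-4 + j\right)$)
$I{\left(-14,3 \right)} \left(-12\right) = \left(24 + \left(-14\right)^{2} - -140\right) \left(-12\right) = \left(24 + 196 + 140\right) \left(-12\right) = 360 \left(-12\right) = -4320$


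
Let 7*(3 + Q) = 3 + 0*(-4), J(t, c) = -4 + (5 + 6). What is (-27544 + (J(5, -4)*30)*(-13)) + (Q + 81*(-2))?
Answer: -213070/7 ≈ -30439.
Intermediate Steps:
J(t, c) = 7 (J(t, c) = -4 + 11 = 7)
Q = -18/7 (Q = -3 + (3 + 0*(-4))/7 = -3 + (3 + 0)/7 = -3 + (1/7)*3 = -3 + 3/7 = -18/7 ≈ -2.5714)
(-27544 + (J(5, -4)*30)*(-13)) + (Q + 81*(-2)) = (-27544 + (7*30)*(-13)) + (-18/7 + 81*(-2)) = (-27544 + 210*(-13)) + (-18/7 - 162) = (-27544 - 2730) - 1152/7 = -30274 - 1152/7 = -213070/7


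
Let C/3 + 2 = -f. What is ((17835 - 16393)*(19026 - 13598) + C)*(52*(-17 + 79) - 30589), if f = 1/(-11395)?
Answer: -488140165583369/2279 ≈ -2.1419e+11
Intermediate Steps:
f = -1/11395 ≈ -8.7758e-5
C = -68367/11395 (C = -6 + 3*(-1*(-1/11395)) = -6 + 3*(1/11395) = -6 + 3/11395 = -68367/11395 ≈ -5.9997)
((17835 - 16393)*(19026 - 13598) + C)*(52*(-17 + 79) - 30589) = ((17835 - 16393)*(19026 - 13598) - 68367/11395)*(52*(-17 + 79) - 30589) = (1442*5428 - 68367/11395)*(52*62 - 30589) = (7827176 - 68367/11395)*(3224 - 30589) = (89190602153/11395)*(-27365) = -488140165583369/2279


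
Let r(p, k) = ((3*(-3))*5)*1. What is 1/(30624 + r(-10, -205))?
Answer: 1/30579 ≈ 3.2702e-5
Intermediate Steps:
r(p, k) = -45 (r(p, k) = -9*5*1 = -45*1 = -45)
1/(30624 + r(-10, -205)) = 1/(30624 - 45) = 1/30579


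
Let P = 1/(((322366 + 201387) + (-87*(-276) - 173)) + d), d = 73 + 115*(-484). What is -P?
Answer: -1/492005 ≈ -2.0325e-6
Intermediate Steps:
d = -55587 (d = 73 - 55660 = -55587)
P = 1/492005 (P = 1/(((322366 + 201387) + (-87*(-276) - 173)) - 55587) = 1/((523753 + (24012 - 173)) - 55587) = 1/((523753 + 23839) - 55587) = 1/(547592 - 55587) = 1/492005 ≈ 2.0325e-6)
-P = -1*1/492005 = -1/492005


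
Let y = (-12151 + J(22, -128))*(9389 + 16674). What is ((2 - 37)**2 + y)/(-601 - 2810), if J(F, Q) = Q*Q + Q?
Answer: -11887760/379 ≈ -31366.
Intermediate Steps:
J(F, Q) = Q + Q**2 (J(F, Q) = Q**2 + Q = Q + Q**2)
y = 106988615 (y = (-12151 - 128*(1 - 128))*(9389 + 16674) = (-12151 - 128*(-127))*26063 = (-12151 + 16256)*26063 = 4105*26063 = 106988615)
((2 - 37)**2 + y)/(-601 - 2810) = ((2 - 37)**2 + 106988615)/(-601 - 2810) = ((-35)**2 + 106988615)/(-3411) = (1225 + 106988615)*(-1/3411) = 106989840*(-1/3411) = -11887760/379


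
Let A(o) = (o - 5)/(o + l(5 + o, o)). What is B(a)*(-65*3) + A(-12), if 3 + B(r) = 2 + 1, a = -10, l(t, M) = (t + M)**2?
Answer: -17/349 ≈ -0.048711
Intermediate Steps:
l(t, M) = (M + t)**2
A(o) = (-5 + o)/(o + (5 + 2*o)**2) (A(o) = (o - 5)/(o + (o + (5 + o))**2) = (-5 + o)/(o + (5 + 2*o)**2))
B(r) = 0 (B(r) = -3 + (2 + 1) = -3 + 3 = 0)
B(a)*(-65*3) + A(-12) = 0*(-65*3) + (-5 - 12)/(-12 + (5 + 2*(-12))**2) = 0*(-195) - 17/(-12 + (5 - 24)**2) = 0 - 17/(-12 + (-19)**2) = 0 - 17/(-12 + 361) = 0 - 17/349 = -17/349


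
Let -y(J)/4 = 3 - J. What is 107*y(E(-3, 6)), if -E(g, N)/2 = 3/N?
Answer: -1712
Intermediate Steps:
E(g, N) = -6/N
y(J) = -12 + 4*J (y(J) = -4*(3 - J) = -12 + 4*J)
107*y(E(-3, 6)) = 107*(-12 + 4*(-6/6)) = 107*(-12 + 4*(-6*1/6)) = 107*(-12 + 4*(-1)) = 107*(-12 - 4) = 107*(-16) = -1712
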